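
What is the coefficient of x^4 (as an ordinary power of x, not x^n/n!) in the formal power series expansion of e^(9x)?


The exponential series is e^y = sum_{k>=0} y^k / k!. Substituting y = 9x gives
e^(9x) = sum_{k>=0} 9^k x^k / k!.
So the coefficient of x^n is a^n/n! with a = 9, n = 4:
9^4 / 4! = 6561/24 = 2187/8

2187/8


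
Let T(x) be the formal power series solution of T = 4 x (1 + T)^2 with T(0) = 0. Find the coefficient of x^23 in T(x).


Apply the Lagrange inversion formula: if T = 4 x * phi(T) with phi(t) = (1 + t)^2, then [x^n] T = 4^n * (1/n) [t^(n-1)] phi(t)^n = 4^n * (1/n) [t^(n-1)] (1 + t)^(2n) = 4^n * (1/n) C(2n, n-1).
Using the identity C(2n, n-1) = C(2n, n) * n / (n+1), the unscaled factor equals C(2n, n) / (n+1) = C_n, the n-th Catalan number.
For n = 23: C_23 = C(46, 23) / 24 = 8233430727600/24 = 343059613650.
With the 4^23 = 70368744177664 factor, the coefficient is 70368744177664 * 343059613650 = 24140674190625098799513600.

24140674190625098799513600


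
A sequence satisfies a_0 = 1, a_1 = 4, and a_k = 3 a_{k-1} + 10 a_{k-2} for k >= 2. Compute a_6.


The characteristic equation is t^2 - 3 t - 10 = 0, with roots r_1 = 5 and r_2 = -2 (so c_1 = r_1 + r_2, c_2 = -r_1 r_2 as required).
One can use the closed form a_n = A r_1^n + B r_2^n, but direct iteration is more reliable:
a_0 = 1, a_1 = 4, a_2 = 22, a_3 = 106, a_4 = 538, a_5 = 2674, a_6 = 13402.
So a_6 = 13402.

13402


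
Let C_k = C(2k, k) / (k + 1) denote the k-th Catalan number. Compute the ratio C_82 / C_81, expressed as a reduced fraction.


Using C_k = (2k)! / (k! (k+1)!), the ratio C_{k+1}/C_k simplifies to
C_{k+1}/C_k = [(2k+2)! / ((k+1)! (k+2)!)] * [k! (k+1)! / (2k)!]
 = (2k+2)(2k+1) / ((k+1)(k+2)) = 2(2k+1) / (k+2).
For k = 81: 2(2*81 + 1) / (81 + 2) = 326/83 = 326/83.

326/83


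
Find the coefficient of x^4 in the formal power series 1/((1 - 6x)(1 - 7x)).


By partial fractions or Cauchy convolution:
The coefficient equals sum_{k=0}^{4} 6^k * 7^(4-k).
= 9031

9031


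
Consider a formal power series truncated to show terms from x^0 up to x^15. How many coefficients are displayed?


From x^0 to x^15 inclusive, the count is 15 - 0 + 1 = 16.

16


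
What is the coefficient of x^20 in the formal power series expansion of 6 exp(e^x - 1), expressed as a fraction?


exp(e^x - 1) is the exponential generating function for the Bell numbers Bell_k: exp(e^x - 1) = sum_{k>=0} Bell_k x^k / k!.
So the coefficient of x^20 in 6 exp(e^x - 1) is 6 Bell_20 / 20!.
Computing: Bell_20 = 51724158235372 and 20! = 2432902008176640000, giving
6 * 51724158235372/2432902008176640000 = 263898766507/2068794224640000.

263898766507/2068794224640000


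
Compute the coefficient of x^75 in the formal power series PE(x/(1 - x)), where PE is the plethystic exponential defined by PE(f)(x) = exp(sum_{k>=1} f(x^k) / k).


For f(x) = x/(1 - x) we have
sum_{k>=1} f(x^k) / k = sum_{k>=1} (1/k) * x^k / (1 - x^k) = sum_{k, m >= 1} x^(k m) / k,
which after exponentiating simplifies to
PE(x/(1 - x)) = prod_{k>=1} 1 / (1 - x^k).
This is the generating function for the partition function p(n), so the coefficient of x^75 is p(75).
Computing p(75) by dynamic programming over parts 1, 2, ..., 75: p(75) = 8118264.

8118264


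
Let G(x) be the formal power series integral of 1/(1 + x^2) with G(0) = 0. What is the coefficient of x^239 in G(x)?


1/(1 + x^2) = sum_{j>=0} (-1)^j x^(2j). Integrating termwise with G(0) = 0:
G(x) = sum_{j>=0} (-1)^j x^(2j+1) / (2j+1) = arctan(x).
Only odd powers are nonzero. For x^239 write 239 = 2*119 + 1, giving
(-1)^119 / 239 = -1/239 = -1/239.

-1/239


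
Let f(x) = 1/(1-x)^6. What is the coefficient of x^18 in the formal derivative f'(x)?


Differentiate: d/dx [ 1/(1-x)^r ] = r / (1-x)^(r+1).
Here r = 6, so f'(x) = 6 / (1-x)^7.
The expansion of 1/(1-x)^(r+1) has coefficient of x^n equal to C(n+r, r).
So the coefficient of x^18 in f'(x) is
6 * C(24, 6) = 6 * 134596 = 807576

807576


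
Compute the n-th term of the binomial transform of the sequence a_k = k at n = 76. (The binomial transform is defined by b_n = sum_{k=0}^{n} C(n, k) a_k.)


With a_k = k, b_n = sum_{k=0}^{n} C(n, k) k. Using k * C(n, k) = n * C(n-1, k-1) gives b_n = n * sum_{k>=1} C(n-1, k-1) = n * 2^(n-1).
For n = 76: 76 * 2^75 = 76 * 37778931862957161709568 = 2871198821584744289927168.

2871198821584744289927168


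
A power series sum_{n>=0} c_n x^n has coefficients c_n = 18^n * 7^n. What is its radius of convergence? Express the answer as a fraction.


By the root test (Cauchy-Hadamard), the radius is R = 1 / limsup_n |c_n|^(1/n).
Here |c_n|^(1/n) = (18^n * 7^n)^(1/n) = 18 * 7 = 126 for all n.
So R = 1/126 = 1/126.

1/126


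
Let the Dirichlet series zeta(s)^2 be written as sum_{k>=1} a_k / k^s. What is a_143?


The Dirichlet convolution of the constant function 1 with itself gives (1 * 1)(k) = sum_{d | k} 1 = d(k), the number of positive divisors of k.
Since zeta(s) = sum_{k>=1} 1/k^s, we have zeta(s)^2 = sum_{k>=1} d(k)/k^s, so a_k = d(k).
For k = 143: the divisors are 1, 11, 13, 143.
Count = 4.

4


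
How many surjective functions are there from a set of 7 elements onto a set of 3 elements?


By inclusion-exclusion on which target elements are missed, the number of surjections from an n-set onto a k-set is
surj(n, k) = sum_{j=0}^{k} (-1)^j C(k, j) (k - j)^n.
Equivalently surj(n, k) = k! * S(n, k), where S(n, k) is the Stirling number of the second kind.
For n = 7, k = 3:
S(7, 3) = 301, so
surj = 3! * 301 = 6 * 301 = 1806.

1806


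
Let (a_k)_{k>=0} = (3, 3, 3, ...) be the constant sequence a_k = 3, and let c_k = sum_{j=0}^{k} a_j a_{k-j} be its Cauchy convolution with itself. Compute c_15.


Since a_j = 3 for all j >= 0, the convolution sum becomes
c_k = sum_{j=0}^{k} 3 * 3 = 9 * (k + 1).
Equivalently, the generating function of (a_k) is 3/(1 - x) and its square is 9/(1 - x)^2 = sum_{k>=0} 9(k + 1) x^k.
For k = 15: 9 * 16 = 144.

144


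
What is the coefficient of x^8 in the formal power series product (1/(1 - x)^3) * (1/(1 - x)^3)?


Combine the factors: (1/(1 - x)^3) * (1/(1 - x)^3) = 1/(1 - x)^6.
Then use 1/(1 - x)^r = sum_{k>=0} C(k + r - 1, r - 1) x^k with r = 6 and k = 8:
C(13, 5) = 1287.

1287


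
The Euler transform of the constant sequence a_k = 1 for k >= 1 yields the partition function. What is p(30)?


The Euler transform converts the sequence a_k = 1 into the number of integer partitions.
Using the recurrence or dynamic programming:
p(30) = 5604

5604


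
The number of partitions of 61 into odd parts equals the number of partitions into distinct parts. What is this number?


Computing partitions of 61 into odd parts (1, 3, 5, ...):
Using the generating function prod_{k>=0} 1/(1-x^(2k+1)),
the count is 12076

12076


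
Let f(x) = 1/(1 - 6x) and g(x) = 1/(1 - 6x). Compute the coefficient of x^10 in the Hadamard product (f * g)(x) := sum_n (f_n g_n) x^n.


f has coefficients f_k = 6^k and g has coefficients g_k = 6^k, so the Hadamard product has coefficient (f*g)_k = 6^k * 6^k = 36^k.
For k = 10: 36^10 = 3656158440062976.

3656158440062976


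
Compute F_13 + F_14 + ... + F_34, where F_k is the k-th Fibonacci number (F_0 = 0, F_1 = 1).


Use the identity sum_{k=0}^{N} F_k = F_{N+2} - 1 (which follows from F_{k+2} - F_{k+1} = F_k). Then
sum_{k=13}^{34} F_k = (F_{36} - 1) - (F_{14} - 1) = F_{36} - F_{14}.
Computing: F_{36} = 14930352, F_{14} = 377, so
Sum = 14930352 - 377 = 14929975.

14929975


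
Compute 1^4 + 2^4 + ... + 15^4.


This power sum has a closed form given by Faulhaber's formula
sum_{k=1}^{m} k^p = (1 / (p + 1)) * sum_{j=0}^{p} C(p + 1, j) B_j m^(p + 1 - j),
but for small m direct computation is fastest:
1 + 16 + 81 + 256 + 625 + 1296 + 2401 + 4096 + 6561 + 10000 + 14641 + 20736 + 28561 + 38416 + 50625 = 178312.

178312


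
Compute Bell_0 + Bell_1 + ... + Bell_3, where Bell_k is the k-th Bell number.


Recall Bell_k counts set partitions of a k-set (with Bell_0 = 1 by convention).
Bell_0 through Bell_3: 1, 1, 2, 5
Sum = 1 + 1 + 2 + 5 = 9.

9


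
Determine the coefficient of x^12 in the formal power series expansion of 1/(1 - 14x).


The geometric series identity gives 1/(1 - c x) = sum_{k>=0} c^k x^k, so the coefficient of x^k is c^k.
Here c = 14 and k = 12.
Computing: 14^12 = 56693912375296

56693912375296


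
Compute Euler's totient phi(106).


phi(n) counts integers in [1, n] coprime to n. Using the multiplicative formula phi(n) = n * prod_{p | n} (1 - 1/p):
106 = 2 * 53, so
phi(106) = 106 * (1 - 1/2) * (1 - 1/53) = 52.

52


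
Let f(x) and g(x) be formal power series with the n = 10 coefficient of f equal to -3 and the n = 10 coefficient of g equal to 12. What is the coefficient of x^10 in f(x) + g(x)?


Addition of formal power series is termwise.
The coefficient of x^10 in f + g = -3 + 12
= 9

9


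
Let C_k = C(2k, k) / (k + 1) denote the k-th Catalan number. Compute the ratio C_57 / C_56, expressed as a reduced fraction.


Using C_k = (2k)! / (k! (k+1)!), the ratio C_{k+1}/C_k simplifies to
C_{k+1}/C_k = [(2k+2)! / ((k+1)! (k+2)!)] * [k! (k+1)! / (2k)!]
 = (2k+2)(2k+1) / ((k+1)(k+2)) = 2(2k+1) / (k+2).
For k = 56: 2(2*56 + 1) / (56 + 2) = 226/58 = 113/29.

113/29


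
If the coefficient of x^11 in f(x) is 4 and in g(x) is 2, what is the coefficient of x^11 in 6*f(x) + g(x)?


Scalar multiplication scales coefficients: 6 * 4 = 24.
Then add the g coefficient: 24 + 2
= 26

26


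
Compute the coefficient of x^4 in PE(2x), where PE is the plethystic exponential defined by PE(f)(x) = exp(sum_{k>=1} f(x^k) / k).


With f(x) = 2x, the exponent is sum_{k>=1} 2 x^k / k = 2 * (-ln(1 - x)). Exponentiating:
PE(2x) = exp(-2 ln(1 - x)) = 1/(1 - x)^2.
By the negative binomial expansion, [x^n] 1/(1 - x)^2 = C(n + 1, 1).
For n = 4: C(5, 1) = 5.

5


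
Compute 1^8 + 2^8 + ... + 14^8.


This power sum has a closed form given by Faulhaber's formula
sum_{k=1}^{m} k^p = (1 / (p + 1)) * sum_{j=0}^{p} C(p + 1, j) B_j m^(p + 1 - j),
but for small m direct computation is fastest:
1 + 256 + 6561 + 65536 + 390625 + 1679616 + 5764801 + 16777216 + 43046721 + 100000000 + 214358881 + 429981696 + 815730721 + 1475789056 = 3103591687.

3103591687


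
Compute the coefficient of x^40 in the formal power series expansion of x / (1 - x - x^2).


Let f(x) = sum_{k>=0} a_k x^k. Multiplying f(x) * (1 - x - x^2) = x and matching coefficients gives a_0 = 0, a_1 = 1, and a_k = a_{k-1} + a_{k-2} for k >= 2. These are the Fibonacci numbers F_k.
Iterating from F_0 = 0, F_1 = 1:
F_0=0, F_1=1, F_2=1, F_3=2, F_4=3, F_5=5, F_6=8, F_7=13, F_8=21, F_9=34, ...
F_40 = 102334155.

102334155


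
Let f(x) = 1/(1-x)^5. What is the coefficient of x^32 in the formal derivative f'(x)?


Differentiate: d/dx [ 1/(1-x)^r ] = r / (1-x)^(r+1).
Here r = 5, so f'(x) = 5 / (1-x)^6.
The expansion of 1/(1-x)^(r+1) has coefficient of x^n equal to C(n+r, r).
So the coefficient of x^32 in f'(x) is
5 * C(37, 5) = 5 * 435897 = 2179485

2179485


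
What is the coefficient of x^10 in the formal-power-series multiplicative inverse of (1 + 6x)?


The inverse is 1/(1 + 6x). Apply the geometric identity 1/(1 - y) = sum_{k>=0} y^k with y = -6x:
1/(1 + 6x) = sum_{k>=0} (-6)^k x^k.
So the coefficient of x^10 is (-6)^10 = 60466176.

60466176


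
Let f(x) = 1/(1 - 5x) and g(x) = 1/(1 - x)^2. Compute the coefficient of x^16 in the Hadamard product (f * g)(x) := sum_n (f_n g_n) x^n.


f has coefficients f_k = 5^k. For g = 1/(1 - x)^2 the coefficient is g_k = C(k + 1, 1) = k + 1. The Hadamard coefficient is (f * g)_k = 5^k * (k + 1).
For k = 16: 5^16 * 17 = 152587890625 * 17 = 2593994140625.

2593994140625


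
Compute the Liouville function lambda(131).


The Liouville function is lambda(k) = (-1)^Omega(k), where Omega(k) counts the prime factors of k with multiplicity.
Factoring: 131 = 131, so Omega(131) = 1.
lambda(131) = (-1)^1 = -1.

-1


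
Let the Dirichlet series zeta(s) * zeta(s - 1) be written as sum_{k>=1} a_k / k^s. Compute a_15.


Convolution gives a_k = sum_{d | k} d * 1 = sum_{d | k} d = sigma(k), the sum of positive divisors of k.
For k = 15, the divisors are 1, 3, 5, 15, so
sigma(15) = 1 + 3 + 5 + 15 = 24.

24


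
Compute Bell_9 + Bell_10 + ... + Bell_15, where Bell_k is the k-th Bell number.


Recall Bell_k counts set partitions of a k-set (with Bell_0 = 1 by convention).
Bell_9 through Bell_15: 21147, 115975, 678570, 4213597, 27644437, 190899322, 1382958545
Sum = 21147 + 115975 + 678570 + 4213597 + 27644437 + 190899322 + 1382958545 = 1606531593.

1606531593


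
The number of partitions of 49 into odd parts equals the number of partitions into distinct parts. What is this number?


Computing partitions of 49 into odd parts (1, 3, 5, ...):
Using the generating function prod_{k>=0} 1/(1-x^(2k+1)),
the count is 3264

3264


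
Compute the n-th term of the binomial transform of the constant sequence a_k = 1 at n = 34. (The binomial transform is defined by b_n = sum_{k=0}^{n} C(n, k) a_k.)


With a_k = 1 for all k, b_n = sum_{k=0}^{n} C(n, k) = 2^n by the binomial theorem.
For n = 34: 2^34 = 17179869184.

17179869184


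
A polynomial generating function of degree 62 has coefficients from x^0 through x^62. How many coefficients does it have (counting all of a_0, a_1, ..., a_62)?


A polynomial of degree 62 takes the form a_0 + a_1 x + ... + a_62 x^62.
The number of coefficients is 62 + 1 = 63.

63


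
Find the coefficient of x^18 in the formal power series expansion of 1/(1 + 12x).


Write 1/(1 + c x) = 1/(1 - (-c) x) and apply the geometric-series identity
1/(1 - y) = sum_{k>=0} y^k to get 1/(1 + c x) = sum_{k>=0} (-c)^k x^k.
So the coefficient of x^k is (-c)^k = (-1)^k * c^k.
Here c = 12 and k = 18:
(-12)^18 = 1 * 26623333280885243904 = 26623333280885243904

26623333280885243904


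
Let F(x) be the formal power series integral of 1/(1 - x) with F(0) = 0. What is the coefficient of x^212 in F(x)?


1/(1 - x) = sum_{k>=0} x^k. Integrating termwise and using F(0) = 0 gives
F(x) = sum_{k>=0} x^(k+1) / (k+1) = sum_{m>=1} x^m / m = -ln(1 - x).
So the coefficient of x^212 is 1/212 = 1/212.

1/212


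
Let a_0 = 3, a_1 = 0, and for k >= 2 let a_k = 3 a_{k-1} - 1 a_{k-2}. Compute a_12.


Iterating the recurrence forward:
a_0 = 3
a_1 = 0
a_2 = 3*0 - 1*3 = -3
a_3 = 3*-3 - 1*0 = -9
a_4 = 3*-9 - 1*-3 = -24
a_5 = 3*-24 - 1*-9 = -63
a_6 = 3*-63 - 1*-24 = -165
a_7 = 3*-165 - 1*-63 = -432
a_8 = 3*-432 - 1*-165 = -1131
a_9 = 3*-1131 - 1*-432 = -2961
a_10 = 3*-2961 - 1*-1131 = -7752
a_11 = 3*-7752 - 1*-2961 = -20295
a_12 = 3*-20295 - 1*-7752 = -53133
So a_12 = -53133.

-53133


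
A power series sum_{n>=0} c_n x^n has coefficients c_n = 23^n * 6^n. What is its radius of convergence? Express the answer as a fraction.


By the root test (Cauchy-Hadamard), the radius is R = 1 / limsup_n |c_n|^(1/n).
Here |c_n|^(1/n) = (23^n * 6^n)^(1/n) = 23 * 6 = 138 for all n.
So R = 1/138 = 1/138.

1/138


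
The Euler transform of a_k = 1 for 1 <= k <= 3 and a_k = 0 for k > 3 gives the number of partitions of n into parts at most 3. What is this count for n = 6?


Partitions of 6 into parts at most 3:
Using generating function (1-x)^(-1)(1-x^2)^(-1)(1-x^3)^(-1),
the coefficient of x^6 = 7

7


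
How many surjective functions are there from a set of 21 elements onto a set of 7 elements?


By inclusion-exclusion on which target elements are missed, the number of surjections from an n-set onto a k-set is
surj(n, k) = sum_{j=0}^{k} (-1)^j C(k, j) (k - j)^n.
Equivalently surj(n, k) = k! * S(n, k), where S(n, k) is the Stirling number of the second kind.
For n = 21, k = 7:
S(21, 7) = 82310957214948, so
surj = 7! * 82310957214948 = 5040 * 82310957214948 = 414847224363337920.

414847224363337920


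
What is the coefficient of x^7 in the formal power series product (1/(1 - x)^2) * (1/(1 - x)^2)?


Combine the factors: (1/(1 - x)^2) * (1/(1 - x)^2) = 1/(1 - x)^4.
Then use 1/(1 - x)^r = sum_{k>=0} C(k + r - 1, r - 1) x^k with r = 4 and k = 7:
C(10, 3) = 120.

120


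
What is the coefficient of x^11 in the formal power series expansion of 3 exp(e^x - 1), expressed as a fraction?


exp(e^x - 1) is the exponential generating function for the Bell numbers Bell_k: exp(e^x - 1) = sum_{k>=0} Bell_k x^k / k!.
So the coefficient of x^11 in 3 exp(e^x - 1) is 3 Bell_11 / 11!.
Computing: Bell_11 = 678570 and 11! = 39916800, giving
3 * 678570/39916800 = 22619/443520.

22619/443520


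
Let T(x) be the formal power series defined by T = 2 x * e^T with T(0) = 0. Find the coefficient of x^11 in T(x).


Apply the Lagrange inversion formula: if T = 2 x * phi(T) with phi(t) = e^t, then
[x^n] T = 2^n * (1/n) [t^(n-1)] phi(t)^n = 2^n * (1/n) [t^(n-1)] e^(n t) = 2^n * (1/n) * n^(n-1) / (n-1)! = 2^n * n^(n-1) / n!.
When c = 1 this is the Cayley count of rooted labeled trees on n vertices, divided by n!.
For n = 11: 2^11 * 11^10 / 11! = 2048 * 25937424601/39916800 = 18863581528/14175.

18863581528/14175


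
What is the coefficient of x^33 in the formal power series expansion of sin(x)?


The Maclaurin series is sin(t) = sum_{k>=0} (-1)^k t^(2k+1) / (2k+1)!, so substituting t = x, only odd powers of x are nonzero, with coefficient of x^(2k+1) equal to (-1)^k / (2k+1)!.
Write 33 = 2*16 + 1, giving the coefficient (-1)^16 / 33! = 1/8683317618811886495518194401280000000 = 1/8683317618811886495518194401280000000.

1/8683317618811886495518194401280000000


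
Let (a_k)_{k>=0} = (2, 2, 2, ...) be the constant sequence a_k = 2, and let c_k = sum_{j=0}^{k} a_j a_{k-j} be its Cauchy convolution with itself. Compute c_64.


Since a_j = 2 for all j >= 0, the convolution sum becomes
c_k = sum_{j=0}^{k} 2 * 2 = 4 * (k + 1).
Equivalently, the generating function of (a_k) is 2/(1 - x) and its square is 4/(1 - x)^2 = sum_{k>=0} 4(k + 1) x^k.
For k = 64: 4 * 65 = 260.

260


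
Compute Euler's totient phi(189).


phi(n) counts integers in [1, n] coprime to n. Using the multiplicative formula phi(n) = n * prod_{p | n} (1 - 1/p):
189 = 3^3 * 7, so
phi(189) = 189 * (1 - 1/3) * (1 - 1/7) = 108.

108


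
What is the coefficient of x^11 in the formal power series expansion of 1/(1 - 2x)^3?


The general identity 1/(1 - c x)^r = sum_{k>=0} c^k C(k + r - 1, r - 1) x^k follows by substituting y = c x into 1/(1 - y)^r = sum_{k>=0} C(k + r - 1, r - 1) y^k.
For c = 2, r = 3, k = 11:
2^11 * C(13, 2) = 2048 * 78 = 159744.

159744


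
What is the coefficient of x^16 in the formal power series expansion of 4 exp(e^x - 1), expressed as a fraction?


exp(e^x - 1) is the exponential generating function for the Bell numbers Bell_k: exp(e^x - 1) = sum_{k>=0} Bell_k x^k / k!.
So the coefficient of x^16 in 4 exp(e^x - 1) is 4 Bell_16 / 16!.
Computing: Bell_16 = 10480142147 and 16! = 20922789888000, giving
4 * 10480142147/20922789888000 = 10480142147/5230697472000.

10480142147/5230697472000


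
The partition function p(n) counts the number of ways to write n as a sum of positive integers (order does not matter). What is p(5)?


Using the generating function prod_{k>=1} 1/(1-x^k), we compute p(5).
By dynamic programming over parts 1 through 5:
p(5) = 7

7


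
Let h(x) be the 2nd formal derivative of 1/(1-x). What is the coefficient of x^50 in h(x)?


Differentiating 2 times: d^2/dx^2 [1/(1-x)] = 2!/(1-x)^3.
The expansion 1/(1-x)^3 = sum_{k>=0} C(k+2, 2) x^k, so the coefficient of x^n in 2!/(1-x)^3 is 2! * C(n+2, 2).
For n = 50: 2 * C(52, 2) = 2 * 1326 = 2652

2652


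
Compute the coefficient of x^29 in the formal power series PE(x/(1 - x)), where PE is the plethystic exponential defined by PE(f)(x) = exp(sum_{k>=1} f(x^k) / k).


For f(x) = x/(1 - x) we have
sum_{k>=1} f(x^k) / k = sum_{k>=1} (1/k) * x^k / (1 - x^k) = sum_{k, m >= 1} x^(k m) / k,
which after exponentiating simplifies to
PE(x/(1 - x)) = prod_{k>=1} 1 / (1 - x^k).
This is the generating function for the partition function p(n), so the coefficient of x^29 is p(29).
Computing p(29) by dynamic programming over parts 1, 2, ..., 29: p(29) = 4565.

4565


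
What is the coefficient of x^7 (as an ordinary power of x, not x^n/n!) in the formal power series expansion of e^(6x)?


The exponential series is e^y = sum_{k>=0} y^k / k!. Substituting y = 6x gives
e^(6x) = sum_{k>=0} 6^k x^k / k!.
So the coefficient of x^n is a^n/n! with a = 6, n = 7:
6^7 / 7! = 279936/5040 = 1944/35

1944/35


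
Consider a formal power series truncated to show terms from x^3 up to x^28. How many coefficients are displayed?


From x^3 to x^28 inclusive, the count is 28 - 3 + 1 = 26.

26


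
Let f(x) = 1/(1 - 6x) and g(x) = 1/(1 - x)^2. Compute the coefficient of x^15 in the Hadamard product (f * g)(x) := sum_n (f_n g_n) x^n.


f has coefficients f_k = 6^k. For g = 1/(1 - x)^2 the coefficient is g_k = C(k + 1, 1) = k + 1. The Hadamard coefficient is (f * g)_k = 6^k * (k + 1).
For k = 15: 6^15 * 16 = 470184984576 * 16 = 7522959753216.

7522959753216


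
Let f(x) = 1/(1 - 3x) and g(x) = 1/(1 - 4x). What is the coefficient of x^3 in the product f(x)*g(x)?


The coefficient of x^n in f*g is the Cauchy product: sum_{k=0}^{n} a^k * b^(n-k).
With a=3, b=4, n=3:
sum_{k=0}^{3} 3^k * 4^(3-k)
= 175

175


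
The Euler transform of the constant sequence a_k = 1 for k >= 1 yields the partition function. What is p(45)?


The Euler transform converts the sequence a_k = 1 into the number of integer partitions.
Using the recurrence or dynamic programming:
p(45) = 89134

89134


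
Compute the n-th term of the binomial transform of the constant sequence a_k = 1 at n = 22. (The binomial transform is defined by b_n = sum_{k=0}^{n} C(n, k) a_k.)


With a_k = 1 for all k, b_n = sum_{k=0}^{n} C(n, k) = 2^n by the binomial theorem.
For n = 22: 2^22 = 4194304.

4194304


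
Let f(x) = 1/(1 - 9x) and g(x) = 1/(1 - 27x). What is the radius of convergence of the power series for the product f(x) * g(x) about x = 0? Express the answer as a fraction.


The radius of 1/(1 - 9x) is 1/9 (nearest singularity at x = 1/9), and the radius of 1/(1 - 27x) is 1/27.
The product f(x)*g(x) = 1/((1 - 9x)(1 - 27x)) has singularities at both 1/9 and 1/27, so its radius of convergence is the distance to the nearest one:
min(1/9, 1/27) = 1/27.

1/27


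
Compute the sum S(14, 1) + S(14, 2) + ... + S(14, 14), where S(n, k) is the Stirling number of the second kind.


By definition, S(n, k) counts partitions of an n-set into exactly k nonempty blocks.
Computing row n = 14 for k = 1..14:
S(14, k): 1, 8191, 788970, 10391745, 40075035, 63436373, 49329280, 20912320, 5135130, 752752, 66066, 3367, 91, 1
Sum = 190899322. (This equals Bell_14 since the sum runs over all k.)

190899322


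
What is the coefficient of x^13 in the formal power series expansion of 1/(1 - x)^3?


The negative binomial / multiset identity is
1/(1 - x)^r = sum_{k>=0} C(k + r - 1, r - 1) x^k.
Here r = 3 and k = 13, so the coefficient is
C(13 + 2, 2) = C(15, 2)
= 105

105


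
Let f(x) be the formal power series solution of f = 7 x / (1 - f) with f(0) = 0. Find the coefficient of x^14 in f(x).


Apply Lagrange inversion: f = 7 x * phi(f) with phi(t) = 1/(1 - t), so
[x^n] f = 7^n * (1/n) [t^(n-1)] phi(t)^n = 7^n * (1/n) [t^(n-1)] (1 - t)^(-n) = 7^n * (1/n) C(2n - 2, n - 1) = 7^n * C_{n-1}.
For n = 14: C_13 = C(26, 13) / 14 = 10400600/14 = 742900.
With the 7^14 = 678223072849 factor, the coefficient is 678223072849 * 742900 = 503851920819522100.

503851920819522100


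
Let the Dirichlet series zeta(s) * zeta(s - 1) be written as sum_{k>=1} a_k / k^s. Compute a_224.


Convolution gives a_k = sum_{d | k} d * 1 = sum_{d | k} d = sigma(k), the sum of positive divisors of k.
For k = 224, the divisors are 1, 2, 4, 7, 8, 14, 16, 28, 32, 56, 112, 224, so
sigma(224) = 1 + 2 + 4 + 7 + 8 + 14 + 16 + 28 + 32 + 56 + 112 + 224 = 504.

504


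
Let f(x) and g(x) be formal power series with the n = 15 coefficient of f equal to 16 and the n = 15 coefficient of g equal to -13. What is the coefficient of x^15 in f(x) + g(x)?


Addition of formal power series is termwise.
The coefficient of x^15 in f + g = 16 + -13
= 3

3


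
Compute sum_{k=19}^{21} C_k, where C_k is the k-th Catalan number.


C_19 through C_21: 1767263190, 6564120420, 24466267020
Sum = 1767263190 + 6564120420 + 24466267020
= 32797650630

32797650630


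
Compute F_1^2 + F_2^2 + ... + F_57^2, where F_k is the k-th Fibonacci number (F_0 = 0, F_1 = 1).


There is a standard identity sum_{k=0}^{N} F_k^2 = F_N * F_{N+1} (proved inductively from the telescoping relation F_k^2 = F_k F_{k+1} - F_{k-1} F_k). Then
sum_{k=1}^{57} F_k^2 = F_57 F_58 - F_0 F_1.
Computing: F_57 = 365435296162, F_58 = 591286729879, F_0 = 0, F_1 = 1.
Sum = 365435296162 * 591286729879 - 0 * 1 = 216077041249992859424398.

216077041249992859424398


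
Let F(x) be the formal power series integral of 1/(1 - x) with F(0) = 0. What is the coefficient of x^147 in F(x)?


1/(1 - x) = sum_{k>=0} x^k. Integrating termwise and using F(0) = 0 gives
F(x) = sum_{k>=0} x^(k+1) / (k+1) = sum_{m>=1} x^m / m = -ln(1 - x).
So the coefficient of x^147 is 1/147 = 1/147.

1/147


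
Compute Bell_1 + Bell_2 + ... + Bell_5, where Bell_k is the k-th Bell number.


Recall Bell_k counts set partitions of a k-set (with Bell_0 = 1 by convention).
Bell_1 through Bell_5: 1, 2, 5, 15, 52
Sum = 1 + 2 + 5 + 15 + 52 = 75.

75


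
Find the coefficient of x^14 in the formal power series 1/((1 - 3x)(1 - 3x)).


By partial fractions or Cauchy convolution:
The coefficient equals sum_{k=0}^{14} 3^k * 3^(14-k).
= 71744535

71744535


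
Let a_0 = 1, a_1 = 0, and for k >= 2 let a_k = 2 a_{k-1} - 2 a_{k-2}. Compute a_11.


Iterating the recurrence forward:
a_0 = 1
a_1 = 0
a_2 = 2*0 - 2*1 = -2
a_3 = 2*-2 - 2*0 = -4
a_4 = 2*-4 - 2*-2 = -4
a_5 = 2*-4 - 2*-4 = 0
a_6 = 2*0 - 2*-4 = 8
a_7 = 2*8 - 2*0 = 16
a_8 = 2*16 - 2*8 = 16
a_9 = 2*16 - 2*16 = 0
a_10 = 2*0 - 2*16 = -32
a_11 = 2*-32 - 2*0 = -64
So a_11 = -64.

-64


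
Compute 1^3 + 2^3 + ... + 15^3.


This power sum has a closed form given by Faulhaber's formula
sum_{k=1}^{m} k^p = (1 / (p + 1)) * sum_{j=0}^{p} C(p + 1, j) B_j m^(p + 1 - j),
but for small m direct computation is fastest:
1 + 8 + 27 + 64 + 125 + 216 + 343 + 512 + 729 + 1000 + 1331 + 1728 + 2197 + 2744 + 3375 = 14400.

14400


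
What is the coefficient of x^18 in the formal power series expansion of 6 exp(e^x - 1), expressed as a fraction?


exp(e^x - 1) is the exponential generating function for the Bell numbers Bell_k: exp(e^x - 1) = sum_{k>=0} Bell_k x^k / k!.
So the coefficient of x^18 in 6 exp(e^x - 1) is 6 Bell_18 / 18!.
Computing: Bell_18 = 682076806159 and 18! = 6402373705728000, giving
6 * 682076806159/6402373705728000 = 97439543737/152437469184000.

97439543737/152437469184000


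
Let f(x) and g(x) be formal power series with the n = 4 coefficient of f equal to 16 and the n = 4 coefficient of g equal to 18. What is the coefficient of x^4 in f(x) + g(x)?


Addition of formal power series is termwise.
The coefficient of x^4 in f + g = 16 + 18
= 34

34


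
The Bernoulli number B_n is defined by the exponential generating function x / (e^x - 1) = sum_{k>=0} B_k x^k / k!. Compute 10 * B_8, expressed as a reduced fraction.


Bernoulli numbers can also be computed recursively via B_0 = 1 and sum_{j=0}^{m} C(m+1, j) B_j = 0 for m >= 1. Odd-index Bernoulli numbers vanish for k >= 3.
Computing B_8 = -1/30, so 10 * B_8 = 10 * -1/30 = -1/3.

-1/3


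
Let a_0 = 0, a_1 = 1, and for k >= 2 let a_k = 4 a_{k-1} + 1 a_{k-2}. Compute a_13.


Iterating the recurrence forward:
a_0 = 0
a_1 = 1
a_2 = 4*1 + 1*0 = 4
a_3 = 4*4 + 1*1 = 17
a_4 = 4*17 + 1*4 = 72
a_5 = 4*72 + 1*17 = 305
a_6 = 4*305 + 1*72 = 1292
a_7 = 4*1292 + 1*305 = 5473
a_8 = 4*5473 + 1*1292 = 23184
a_9 = 4*23184 + 1*5473 = 98209
a_10 = 4*98209 + 1*23184 = 416020
a_11 = 4*416020 + 1*98209 = 1762289
a_12 = 4*1762289 + 1*416020 = 7465176
a_13 = 4*7465176 + 1*1762289 = 31622993
So a_13 = 31622993.

31622993


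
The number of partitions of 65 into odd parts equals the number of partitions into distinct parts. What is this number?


Computing partitions of 65 into odd parts (1, 3, 5, ...):
Using the generating function prod_{k>=0} 1/(1-x^(2k+1)),
the count is 18200

18200


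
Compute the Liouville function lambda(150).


The Liouville function is lambda(k) = (-1)^Omega(k), where Omega(k) counts the prime factors of k with multiplicity.
Factoring: 150 = 2 * 3 * 5 * 5, so Omega(150) = 4.
lambda(150) = (-1)^4 = 1.

1


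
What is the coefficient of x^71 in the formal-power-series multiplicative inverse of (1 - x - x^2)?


Let the inverse be f(x) = sum_{k>=0} a_k x^k. From f(x) * (1 - x - x^2) = 1 and matching coefficients:
 x^0: a_0 = 1.
 x^1: a_1 - a_0 = 0, so a_1 = 1.
 x^k (k >= 2): a_k - a_{k-1} - a_{k-2} = 0, i.e. a_k = a_{k-1} + a_{k-2}.
This is the Fibonacci-type recurrence shifted so that a_0 = a_1 = 1.
Iterating: a_0=1, a_1=1, a_2=2, a_3=3, a_4=5, a_5=8, a_6=13, a_7=21, a_8=34, a_9=55, ...
a_71 = 498454011879264.

498454011879264


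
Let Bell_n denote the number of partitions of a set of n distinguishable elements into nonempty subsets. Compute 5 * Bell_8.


Bell_8 can be computed from the Bell triangle or from Dobinski's identity Bell_n = (1/e) * sum_{k>=0} k^n / k!.
Computing Bell_8 = 4140.
Then 5 * 4140 = 20700.

20700


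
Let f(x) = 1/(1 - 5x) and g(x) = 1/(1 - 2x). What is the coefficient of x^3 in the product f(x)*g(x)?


The coefficient of x^n in f*g is the Cauchy product: sum_{k=0}^{n} a^k * b^(n-k).
With a=5, b=2, n=3:
sum_{k=0}^{3} 5^k * 2^(3-k)
= 203

203


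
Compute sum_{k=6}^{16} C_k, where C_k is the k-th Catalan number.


C_6 through C_16: 132, 429, 1430, 4862, 16796, 58786, 208012, 742900, 2674440, 9694845, 35357670
Sum = 132 + 429 + 1430 + 4862 + 16796 + 58786 + 208012 + 742900 + 2674440 + 9694845 + 35357670
= 48760302

48760302


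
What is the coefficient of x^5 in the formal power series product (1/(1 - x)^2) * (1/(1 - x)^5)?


Combine the factors: (1/(1 - x)^2) * (1/(1 - x)^5) = 1/(1 - x)^7.
Then use 1/(1 - x)^r = sum_{k>=0} C(k + r - 1, r - 1) x^k with r = 7 and k = 5:
C(11, 6) = 462.

462


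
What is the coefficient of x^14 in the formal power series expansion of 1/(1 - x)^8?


The negative binomial / multiset identity is
1/(1 - x)^r = sum_{k>=0} C(k + r - 1, r - 1) x^k.
Here r = 8 and k = 14, so the coefficient is
C(14 + 7, 7) = C(21, 7)
= 116280

116280


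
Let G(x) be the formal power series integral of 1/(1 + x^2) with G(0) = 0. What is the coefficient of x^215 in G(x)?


1/(1 + x^2) = sum_{j>=0} (-1)^j x^(2j). Integrating termwise with G(0) = 0:
G(x) = sum_{j>=0} (-1)^j x^(2j+1) / (2j+1) = arctan(x).
Only odd powers are nonzero. For x^215 write 215 = 2*107 + 1, giving
(-1)^107 / 215 = -1/215 = -1/215.

-1/215


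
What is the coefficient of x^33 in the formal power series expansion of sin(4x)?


The Maclaurin series is sin(t) = sum_{k>=0} (-1)^k t^(2k+1) / (2k+1)!, so substituting t = 4x, only odd powers of x are nonzero, with coefficient of x^(2k+1) equal to (-1)^k 4^(2k+1) / (2k+1)!.
Write 33 = 2*16 + 1, giving the coefficient (-1)^16 * 4^33 / 33! = 73786976294838206464/8683317618811886495518194401280000000 = 34359738368/4043484860477916195764296875.

34359738368/4043484860477916195764296875


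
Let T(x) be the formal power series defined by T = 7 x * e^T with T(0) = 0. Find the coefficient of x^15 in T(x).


Apply the Lagrange inversion formula: if T = 7 x * phi(T) with phi(t) = e^t, then
[x^n] T = 7^n * (1/n) [t^(n-1)] phi(t)^n = 7^n * (1/n) [t^(n-1)] e^(n t) = 7^n * (1/n) * n^(n-1) / (n-1)! = 7^n * n^(n-1) / n!.
When c = 1 this is the Cayley count of rooted labeled trees on n vertices, divided by n!.
For n = 15: 7^15 * 15^14 / 15! = 4747561509943 * 29192926025390625/1307674368000 = 31039492054703466796875/292864.

31039492054703466796875/292864


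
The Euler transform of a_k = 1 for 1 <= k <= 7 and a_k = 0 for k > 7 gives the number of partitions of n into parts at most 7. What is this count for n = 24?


Partitions of 24 into parts at most 7:
Using generating function (1-x)^(-1)(1-x^2)^(-1)...(1-x^7)^(-1),
the coefficient of x^24 = 733

733


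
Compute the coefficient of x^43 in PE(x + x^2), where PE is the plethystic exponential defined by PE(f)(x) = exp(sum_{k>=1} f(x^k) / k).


With f(x) = x + x^2, the exponent is sum_{k>=1} (x^k + x^(2k)) / k = -ln(1 - x) - ln(1 - x^2). Exponentiating:
PE(x + x^2) = 1 / ((1 - x)(1 - x^2)).
This is the generating function for partitions of n into parts of size 1 or 2. The number of 2's can be any j in 0..21, and the rest are 1's, so
[x^43] = floor(43/2) + 1 = 22.

22


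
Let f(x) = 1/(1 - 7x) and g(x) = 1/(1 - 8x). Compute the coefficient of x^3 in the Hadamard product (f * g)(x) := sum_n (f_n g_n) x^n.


f has coefficients f_k = 7^k and g has coefficients g_k = 8^k, so the Hadamard product has coefficient (f*g)_k = 7^k * 8^k = 56^k.
For k = 3: 56^3 = 175616.

175616


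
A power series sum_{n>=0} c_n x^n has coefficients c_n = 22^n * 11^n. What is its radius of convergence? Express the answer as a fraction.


By the root test (Cauchy-Hadamard), the radius is R = 1 / limsup_n |c_n|^(1/n).
Here |c_n|^(1/n) = (22^n * 11^n)^(1/n) = 22 * 11 = 242 for all n.
So R = 1/242 = 1/242.

1/242


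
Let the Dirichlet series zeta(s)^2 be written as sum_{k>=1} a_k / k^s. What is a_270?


The Dirichlet convolution of the constant function 1 with itself gives (1 * 1)(k) = sum_{d | k} 1 = d(k), the number of positive divisors of k.
Since zeta(s) = sum_{k>=1} 1/k^s, we have zeta(s)^2 = sum_{k>=1} d(k)/k^s, so a_k = d(k).
For k = 270: the divisors are 1, 2, 3, 5, 6, 9, 10, 15, 18, 27, 30, 45, 54, 90, 135, 270.
Count = 16.

16


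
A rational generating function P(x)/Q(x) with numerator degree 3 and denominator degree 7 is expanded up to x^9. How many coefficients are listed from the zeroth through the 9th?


Expanding up to x^9 gives the coefficients for x^0, x^1, ..., x^9.
That is 9 + 1 = 10 coefficients in total.

10


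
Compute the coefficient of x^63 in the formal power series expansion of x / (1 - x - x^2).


Let f(x) = sum_{k>=0} a_k x^k. Multiplying f(x) * (1 - x - x^2) = x and matching coefficients gives a_0 = 0, a_1 = 1, and a_k = a_{k-1} + a_{k-2} for k >= 2. These are the Fibonacci numbers F_k.
Iterating from F_0 = 0, F_1 = 1:
F_0=0, F_1=1, F_2=1, F_3=2, F_4=3, F_5=5, F_6=8, F_7=13, F_8=21, F_9=34, ...
F_63 = 6557470319842.

6557470319842


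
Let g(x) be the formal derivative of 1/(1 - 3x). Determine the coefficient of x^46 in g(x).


Differentiate termwise: d/dx sum_{k>=0} 3^k x^k = sum_{k>=1} k 3^k x^(k-1) = sum_{j>=0} (j+1) 3^(j+1) x^j.
Equivalently, d/dx [1/(1 - 3x)] = 3/(1 - 3x)^2.
For j = 46: 47 * 3^47 = 47 * 26588814358957503287787 = 1249674274871002654525989.

1249674274871002654525989


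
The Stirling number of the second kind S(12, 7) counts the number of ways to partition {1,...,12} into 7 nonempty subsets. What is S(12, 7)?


Using the explicit formula S(n,k) = (1/k!) sum_{j=0}^{k} (-1)^(k-j) C(k,j) j^n:
S(12, 7) = 627396
Equivalently, S(n,k) is n! times the coefficient of x^n in the EGF (e^x - 1)^k / k!.

627396


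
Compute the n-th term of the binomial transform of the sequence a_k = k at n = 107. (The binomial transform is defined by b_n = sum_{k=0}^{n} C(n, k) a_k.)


With a_k = k, b_n = sum_{k=0}^{n} C(n, k) k. Using k * C(n, k) = n * C(n-1, k-1) gives b_n = n * sum_{k>=1} C(n-1, k-1) = n * 2^(n-1).
For n = 107: 107 * 2^106 = 107 * 81129638414606681695789005144064 = 8680871310362914941449423550414848.

8680871310362914941449423550414848


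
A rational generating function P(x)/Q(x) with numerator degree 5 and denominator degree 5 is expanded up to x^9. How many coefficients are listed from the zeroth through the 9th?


Expanding up to x^9 gives the coefficients for x^0, x^1, ..., x^9.
That is 9 + 1 = 10 coefficients in total.

10


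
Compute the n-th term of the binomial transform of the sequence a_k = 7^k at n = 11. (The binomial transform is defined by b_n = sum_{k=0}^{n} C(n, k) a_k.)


With a_k = 7^k, b_n = sum_{k=0}^{n} C(n, k) 7^k = (1 + 7)^n by the binomial theorem.
For n = 11: (1 + 7)^11 = 8^11 = 8589934592.

8589934592


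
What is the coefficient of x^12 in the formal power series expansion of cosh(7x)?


The Maclaurin series is cosh(t) = sum_{m>=0} t^(2m) / (2m)!, so substituting t = 7x, only even powers of x are nonzero, with coefficient of x^(2m) equal to 7^(2m) / (2m)!.
For x^12 the coefficient is 7^12/12! = 13841287201/479001600 = 1977326743/68428800.

1977326743/68428800


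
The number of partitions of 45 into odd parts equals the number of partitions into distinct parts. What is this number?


Computing partitions of 45 into odd parts (1, 3, 5, ...):
Using the generating function prod_{k>=0} 1/(1-x^(2k+1)),
the count is 2048

2048


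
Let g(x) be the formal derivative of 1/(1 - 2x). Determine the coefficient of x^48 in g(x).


Differentiate termwise: d/dx sum_{k>=0} 2^k x^k = sum_{k>=1} k 2^k x^(k-1) = sum_{j>=0} (j+1) 2^(j+1) x^j.
Equivalently, d/dx [1/(1 - 2x)] = 2/(1 - 2x)^2.
For j = 48: 49 * 2^49 = 49 * 562949953421312 = 27584547717644288.

27584547717644288


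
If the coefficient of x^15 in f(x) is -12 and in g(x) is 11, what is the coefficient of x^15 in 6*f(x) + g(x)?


Scalar multiplication scales coefficients: 6 * -12 = -72.
Then add the g coefficient: -72 + 11
= -61

-61


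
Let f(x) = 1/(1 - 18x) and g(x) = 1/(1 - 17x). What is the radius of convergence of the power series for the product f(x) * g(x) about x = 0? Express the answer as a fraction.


The radius of 1/(1 - 18x) is 1/18 (nearest singularity at x = 1/18), and the radius of 1/(1 - 17x) is 1/17.
The product f(x)*g(x) = 1/((1 - 18x)(1 - 17x)) has singularities at both 1/18 and 1/17, so its radius of convergence is the distance to the nearest one:
min(1/18, 1/17) = 1/18.

1/18


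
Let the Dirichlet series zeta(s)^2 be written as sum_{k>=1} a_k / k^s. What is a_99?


The Dirichlet convolution of the constant function 1 with itself gives (1 * 1)(k) = sum_{d | k} 1 = d(k), the number of positive divisors of k.
Since zeta(s) = sum_{k>=1} 1/k^s, we have zeta(s)^2 = sum_{k>=1} d(k)/k^s, so a_k = d(k).
For k = 99: the divisors are 1, 3, 9, 11, 33, 99.
Count = 6.

6


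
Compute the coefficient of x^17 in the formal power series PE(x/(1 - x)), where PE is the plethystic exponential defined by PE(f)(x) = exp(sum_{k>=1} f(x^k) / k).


For f(x) = x/(1 - x) we have
sum_{k>=1} f(x^k) / k = sum_{k>=1} (1/k) * x^k / (1 - x^k) = sum_{k, m >= 1} x^(k m) / k,
which after exponentiating simplifies to
PE(x/(1 - x)) = prod_{k>=1} 1 / (1 - x^k).
This is the generating function for the partition function p(n), so the coefficient of x^17 is p(17).
Computing p(17) by dynamic programming over parts 1, 2, ..., 17: p(17) = 297.

297


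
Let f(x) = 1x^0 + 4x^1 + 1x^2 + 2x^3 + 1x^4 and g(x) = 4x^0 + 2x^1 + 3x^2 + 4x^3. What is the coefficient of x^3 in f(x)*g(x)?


Cauchy product at x^3:
1*4 + 4*3 + 1*2 + 2*4
= 26

26


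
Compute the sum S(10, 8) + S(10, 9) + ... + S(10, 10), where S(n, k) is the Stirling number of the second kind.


By definition, S(n, k) counts partitions of an n-set into exactly k nonempty blocks.
Computing row n = 10 for k = 8..10:
S(10, k): 750, 45, 1
Sum = 796.

796


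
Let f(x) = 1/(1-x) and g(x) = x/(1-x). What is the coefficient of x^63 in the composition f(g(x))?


First simplify the composition: f(g(x)) = 1/(1 - x/(1-x)) = (1-x)/((1-x) - x) = (1-x)/(1-2x).
Now extract the coefficient. Write (1-x)/(1-2x) = 1/(1-2x) - x/(1-2x).
The coefficient of x^n in 1/(1-2x) is 2^n, and in x/(1-2x) is 2^(n-1) (for n >= 1).
So the coefficient of x^63 is 2^63 - 2^62 = 9223372036854775808 - 4611686018427387904 = 4611686018427387904.

4611686018427387904


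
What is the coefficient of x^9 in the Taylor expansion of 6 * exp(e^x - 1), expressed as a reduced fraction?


exp(e^x - 1) = sum_{k>=0} Bell_k x^k / k!, where Bell_k is the k-th Bell number.
So the coefficient of x^9 is 6 * Bell_9 / 9!.
Computing: Bell_9 = 21147 and 9! = 362880, giving
6 * 21147/362880 = 1007/2880.

1007/2880
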